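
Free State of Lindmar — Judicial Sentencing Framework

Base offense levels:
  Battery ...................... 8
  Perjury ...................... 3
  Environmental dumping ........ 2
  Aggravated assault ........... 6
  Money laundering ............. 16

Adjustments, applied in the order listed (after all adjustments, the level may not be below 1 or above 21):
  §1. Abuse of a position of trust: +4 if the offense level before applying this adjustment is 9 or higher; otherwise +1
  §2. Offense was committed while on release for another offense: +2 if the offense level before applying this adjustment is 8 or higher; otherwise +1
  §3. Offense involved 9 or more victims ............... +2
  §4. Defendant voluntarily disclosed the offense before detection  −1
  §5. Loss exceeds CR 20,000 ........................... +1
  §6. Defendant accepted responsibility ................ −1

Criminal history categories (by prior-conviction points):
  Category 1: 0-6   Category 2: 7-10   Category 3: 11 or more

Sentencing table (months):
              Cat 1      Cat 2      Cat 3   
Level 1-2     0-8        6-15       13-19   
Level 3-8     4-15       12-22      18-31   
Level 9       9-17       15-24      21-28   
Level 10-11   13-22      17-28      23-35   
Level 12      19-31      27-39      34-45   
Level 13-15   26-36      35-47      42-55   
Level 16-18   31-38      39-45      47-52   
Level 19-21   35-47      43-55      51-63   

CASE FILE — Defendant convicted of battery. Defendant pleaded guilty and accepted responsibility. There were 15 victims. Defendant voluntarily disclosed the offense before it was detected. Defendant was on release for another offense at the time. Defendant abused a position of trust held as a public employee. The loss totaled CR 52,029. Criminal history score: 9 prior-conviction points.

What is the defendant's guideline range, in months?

Base offense level for battery: 8.
§1 applies (level before this adjustment is 8 < 9, so +1): 8 + 1 = 9.
§2 applies (level before this adjustment is 9 ≥ 8, so +2): 9 + 2 = 11.
§3 applies: 11 + 2 = 13.
§4 applies: 13 − 1 = 12.
§5 applies: 12 + 1 = 13.
§6 applies: 13 − 1 = 12.
Final offense level: 12.
Criminal history: 9 prior points → Category 2 (7-10).
Level 12 falls in the 12 band.
Grid: Level 12 × Category 2 = 27-39 months.

27-39 months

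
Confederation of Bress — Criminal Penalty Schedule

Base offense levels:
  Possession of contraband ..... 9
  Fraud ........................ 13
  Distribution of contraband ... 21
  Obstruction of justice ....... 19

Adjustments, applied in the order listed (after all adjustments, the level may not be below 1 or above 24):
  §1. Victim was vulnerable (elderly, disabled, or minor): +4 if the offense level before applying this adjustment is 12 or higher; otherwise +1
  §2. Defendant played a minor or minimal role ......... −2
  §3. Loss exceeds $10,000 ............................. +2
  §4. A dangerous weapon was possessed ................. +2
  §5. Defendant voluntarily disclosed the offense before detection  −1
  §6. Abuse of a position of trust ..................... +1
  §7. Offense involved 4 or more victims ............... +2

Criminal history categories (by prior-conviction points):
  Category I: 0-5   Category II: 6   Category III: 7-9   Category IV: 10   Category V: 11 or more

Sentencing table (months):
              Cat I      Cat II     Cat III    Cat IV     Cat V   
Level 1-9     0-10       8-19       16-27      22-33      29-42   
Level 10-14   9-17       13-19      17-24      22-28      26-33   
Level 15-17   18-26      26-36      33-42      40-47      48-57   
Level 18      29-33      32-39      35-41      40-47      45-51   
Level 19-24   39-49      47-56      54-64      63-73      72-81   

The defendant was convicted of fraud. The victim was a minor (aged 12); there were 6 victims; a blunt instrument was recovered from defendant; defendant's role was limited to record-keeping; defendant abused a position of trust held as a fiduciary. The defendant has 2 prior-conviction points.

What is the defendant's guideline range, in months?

Base offense level for fraud: 13.
§1 applies (level before this adjustment is 13 ≥ 12, so +4): 13 + 4 = 17.
§2 applies: 17 − 2 = 15.
§3 does not apply.
§4 applies: 15 + 2 = 17.
§6 applies: 17 + 1 = 18.
§7 applies: 18 + 2 = 20.
Final offense level: 20.
Criminal history: 2 prior points → Category I (0-5).
Level 20 falls in the 19-24 band.
Grid: Level 19-24 × Category I = 39-49 months.

39-49 months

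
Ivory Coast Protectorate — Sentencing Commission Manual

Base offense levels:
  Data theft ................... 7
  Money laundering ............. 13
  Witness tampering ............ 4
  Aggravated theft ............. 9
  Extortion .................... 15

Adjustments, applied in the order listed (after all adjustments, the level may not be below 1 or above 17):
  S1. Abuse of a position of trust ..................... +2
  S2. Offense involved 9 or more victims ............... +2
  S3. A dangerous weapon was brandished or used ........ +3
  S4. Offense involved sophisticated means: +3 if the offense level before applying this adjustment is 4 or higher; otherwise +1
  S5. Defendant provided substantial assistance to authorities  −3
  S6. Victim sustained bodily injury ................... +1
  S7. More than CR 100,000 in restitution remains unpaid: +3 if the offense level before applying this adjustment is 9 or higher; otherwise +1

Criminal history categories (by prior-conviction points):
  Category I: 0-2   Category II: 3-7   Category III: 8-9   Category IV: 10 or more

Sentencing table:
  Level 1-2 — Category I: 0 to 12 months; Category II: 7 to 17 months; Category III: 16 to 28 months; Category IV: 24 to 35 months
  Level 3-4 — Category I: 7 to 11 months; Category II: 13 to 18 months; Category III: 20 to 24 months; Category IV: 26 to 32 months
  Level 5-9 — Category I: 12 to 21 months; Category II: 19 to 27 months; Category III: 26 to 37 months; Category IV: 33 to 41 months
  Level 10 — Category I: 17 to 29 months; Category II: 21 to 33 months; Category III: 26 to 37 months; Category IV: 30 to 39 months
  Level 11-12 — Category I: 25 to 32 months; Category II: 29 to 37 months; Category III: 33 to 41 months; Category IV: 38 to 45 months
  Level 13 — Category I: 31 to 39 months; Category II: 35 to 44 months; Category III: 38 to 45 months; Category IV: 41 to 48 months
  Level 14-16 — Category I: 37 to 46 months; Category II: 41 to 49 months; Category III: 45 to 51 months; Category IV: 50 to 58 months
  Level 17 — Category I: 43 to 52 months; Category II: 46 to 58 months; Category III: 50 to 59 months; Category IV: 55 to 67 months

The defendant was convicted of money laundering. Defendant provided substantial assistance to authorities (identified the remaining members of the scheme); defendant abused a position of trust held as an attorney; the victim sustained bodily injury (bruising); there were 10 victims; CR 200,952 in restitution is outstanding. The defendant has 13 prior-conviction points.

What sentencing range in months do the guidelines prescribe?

Base offense level for money laundering: 13.
S1 applies: 13 + 2 = 15.
S2 applies: 15 + 2 = 17.
S3 does not apply.
S5 applies: 17 − 3 = 14.
S6 applies: 14 + 1 = 15.
S7 applies (level before this adjustment is 15 ≥ 9, so +3): 15 + 3 = 18.
Level 18 exceeds the maximum of 17; capped at 17.
Final offense level: 17.
Criminal history: 13 prior points → Category IV (10+).
Level 17 falls in the 17 band.
Grid: Level 17 × Category IV = 55-67 months.

55-67 months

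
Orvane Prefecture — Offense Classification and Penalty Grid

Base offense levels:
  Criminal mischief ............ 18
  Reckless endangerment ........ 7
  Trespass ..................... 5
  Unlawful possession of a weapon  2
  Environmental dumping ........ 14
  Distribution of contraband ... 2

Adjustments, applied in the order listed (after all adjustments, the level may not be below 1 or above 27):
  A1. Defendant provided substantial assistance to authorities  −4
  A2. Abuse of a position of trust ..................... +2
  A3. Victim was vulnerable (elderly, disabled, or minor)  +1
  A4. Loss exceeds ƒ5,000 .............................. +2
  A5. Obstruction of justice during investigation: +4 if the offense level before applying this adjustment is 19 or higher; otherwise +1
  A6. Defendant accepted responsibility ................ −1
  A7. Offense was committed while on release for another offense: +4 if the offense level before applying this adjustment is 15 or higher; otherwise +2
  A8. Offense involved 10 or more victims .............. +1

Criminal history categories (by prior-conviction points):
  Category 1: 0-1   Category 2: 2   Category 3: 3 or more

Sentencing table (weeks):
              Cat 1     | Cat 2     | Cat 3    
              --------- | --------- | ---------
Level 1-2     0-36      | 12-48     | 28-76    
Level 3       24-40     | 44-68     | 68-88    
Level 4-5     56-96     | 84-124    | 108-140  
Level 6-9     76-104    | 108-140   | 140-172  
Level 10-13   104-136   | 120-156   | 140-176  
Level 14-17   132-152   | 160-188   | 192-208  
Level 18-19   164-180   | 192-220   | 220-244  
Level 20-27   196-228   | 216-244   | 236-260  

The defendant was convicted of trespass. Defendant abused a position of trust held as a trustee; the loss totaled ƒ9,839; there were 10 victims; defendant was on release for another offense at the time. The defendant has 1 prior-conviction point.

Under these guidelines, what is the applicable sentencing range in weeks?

Base offense level for trespass: 5.
A1 does not apply.
A2 applies: 5 + 2 = 7.
A4 applies: 7 + 2 = 9.
A6 does not apply.
A7 applies (level before this adjustment is 9 < 15, so +2): 9 + 2 = 11.
A8 applies: 11 + 1 = 12.
Final offense level: 12.
Criminal history: 1 prior point → Category 1 (0-1).
Level 12 falls in the 10-13 band.
Grid: Level 10-13 × Category 1 = 104-136 weeks.

104-136 weeks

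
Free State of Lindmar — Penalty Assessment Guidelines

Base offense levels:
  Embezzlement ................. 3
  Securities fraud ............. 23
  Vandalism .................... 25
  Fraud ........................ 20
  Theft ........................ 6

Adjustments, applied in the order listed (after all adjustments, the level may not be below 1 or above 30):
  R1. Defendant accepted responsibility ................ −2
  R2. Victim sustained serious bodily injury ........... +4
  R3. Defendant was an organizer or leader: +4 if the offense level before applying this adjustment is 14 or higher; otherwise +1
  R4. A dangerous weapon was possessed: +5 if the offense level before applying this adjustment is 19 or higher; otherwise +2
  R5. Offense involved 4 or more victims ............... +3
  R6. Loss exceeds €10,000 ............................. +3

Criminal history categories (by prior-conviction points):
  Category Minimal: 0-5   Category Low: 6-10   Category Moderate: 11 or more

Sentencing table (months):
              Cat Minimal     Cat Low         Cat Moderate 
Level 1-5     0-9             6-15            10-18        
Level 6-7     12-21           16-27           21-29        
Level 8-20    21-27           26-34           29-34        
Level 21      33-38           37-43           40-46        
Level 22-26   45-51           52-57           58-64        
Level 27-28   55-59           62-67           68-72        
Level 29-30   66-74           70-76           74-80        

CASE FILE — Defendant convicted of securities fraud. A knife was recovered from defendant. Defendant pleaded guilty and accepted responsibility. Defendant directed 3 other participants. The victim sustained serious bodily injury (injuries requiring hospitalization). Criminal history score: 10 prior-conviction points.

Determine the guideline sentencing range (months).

70-76 months

Base offense level for securities fraud: 23.
R1 applies: 23 − 2 = 21.
R2 applies: 21 + 4 = 25.
R3 applies (level before this adjustment is 25 ≥ 14, so +4): 25 + 4 = 29.
R4 applies (level before this adjustment is 29 ≥ 19, so +5): 29 + 5 = 34.
R5 does not apply.
Level 34 exceeds the maximum of 30; capped at 30.
Final offense level: 30.
Criminal history: 10 prior points → Category Low (6-10).
Level 30 falls in the 29-30 band.
Grid: Level 29-30 × Category Low = 70-76 months.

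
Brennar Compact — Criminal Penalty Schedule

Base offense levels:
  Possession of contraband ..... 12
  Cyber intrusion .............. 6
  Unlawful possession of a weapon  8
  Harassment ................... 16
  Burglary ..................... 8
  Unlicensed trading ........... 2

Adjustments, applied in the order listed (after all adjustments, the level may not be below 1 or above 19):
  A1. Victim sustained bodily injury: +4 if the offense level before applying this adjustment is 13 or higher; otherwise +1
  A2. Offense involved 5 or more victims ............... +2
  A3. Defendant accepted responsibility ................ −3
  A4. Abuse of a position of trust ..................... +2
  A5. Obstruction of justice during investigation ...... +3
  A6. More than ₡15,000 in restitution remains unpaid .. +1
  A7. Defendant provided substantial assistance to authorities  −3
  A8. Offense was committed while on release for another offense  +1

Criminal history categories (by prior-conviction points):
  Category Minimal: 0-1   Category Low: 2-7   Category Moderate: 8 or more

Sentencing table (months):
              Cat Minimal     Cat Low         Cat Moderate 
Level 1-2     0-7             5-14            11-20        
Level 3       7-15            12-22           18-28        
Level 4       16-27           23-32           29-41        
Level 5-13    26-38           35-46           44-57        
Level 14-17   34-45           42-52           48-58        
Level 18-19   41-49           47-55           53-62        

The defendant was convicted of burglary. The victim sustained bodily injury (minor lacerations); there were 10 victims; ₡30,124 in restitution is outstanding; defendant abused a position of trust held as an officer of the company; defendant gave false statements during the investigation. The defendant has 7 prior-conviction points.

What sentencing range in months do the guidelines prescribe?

42-52 months

Base offense level for burglary: 8.
A1 applies (level before this adjustment is 8 < 13, so +1): 8 + 1 = 9.
A2 applies: 9 + 2 = 11.
A3 does not apply.
A4 applies: 11 + 2 = 13.
A5 applies: 13 + 3 = 16.
A6 applies: 16 + 1 = 17.
A7 does not apply.
A8 does not apply.
Final offense level: 17.
Criminal history: 7 prior points → Category Low (2-7).
Level 17 falls in the 14-17 band.
Grid: Level 14-17 × Category Low = 42-52 months.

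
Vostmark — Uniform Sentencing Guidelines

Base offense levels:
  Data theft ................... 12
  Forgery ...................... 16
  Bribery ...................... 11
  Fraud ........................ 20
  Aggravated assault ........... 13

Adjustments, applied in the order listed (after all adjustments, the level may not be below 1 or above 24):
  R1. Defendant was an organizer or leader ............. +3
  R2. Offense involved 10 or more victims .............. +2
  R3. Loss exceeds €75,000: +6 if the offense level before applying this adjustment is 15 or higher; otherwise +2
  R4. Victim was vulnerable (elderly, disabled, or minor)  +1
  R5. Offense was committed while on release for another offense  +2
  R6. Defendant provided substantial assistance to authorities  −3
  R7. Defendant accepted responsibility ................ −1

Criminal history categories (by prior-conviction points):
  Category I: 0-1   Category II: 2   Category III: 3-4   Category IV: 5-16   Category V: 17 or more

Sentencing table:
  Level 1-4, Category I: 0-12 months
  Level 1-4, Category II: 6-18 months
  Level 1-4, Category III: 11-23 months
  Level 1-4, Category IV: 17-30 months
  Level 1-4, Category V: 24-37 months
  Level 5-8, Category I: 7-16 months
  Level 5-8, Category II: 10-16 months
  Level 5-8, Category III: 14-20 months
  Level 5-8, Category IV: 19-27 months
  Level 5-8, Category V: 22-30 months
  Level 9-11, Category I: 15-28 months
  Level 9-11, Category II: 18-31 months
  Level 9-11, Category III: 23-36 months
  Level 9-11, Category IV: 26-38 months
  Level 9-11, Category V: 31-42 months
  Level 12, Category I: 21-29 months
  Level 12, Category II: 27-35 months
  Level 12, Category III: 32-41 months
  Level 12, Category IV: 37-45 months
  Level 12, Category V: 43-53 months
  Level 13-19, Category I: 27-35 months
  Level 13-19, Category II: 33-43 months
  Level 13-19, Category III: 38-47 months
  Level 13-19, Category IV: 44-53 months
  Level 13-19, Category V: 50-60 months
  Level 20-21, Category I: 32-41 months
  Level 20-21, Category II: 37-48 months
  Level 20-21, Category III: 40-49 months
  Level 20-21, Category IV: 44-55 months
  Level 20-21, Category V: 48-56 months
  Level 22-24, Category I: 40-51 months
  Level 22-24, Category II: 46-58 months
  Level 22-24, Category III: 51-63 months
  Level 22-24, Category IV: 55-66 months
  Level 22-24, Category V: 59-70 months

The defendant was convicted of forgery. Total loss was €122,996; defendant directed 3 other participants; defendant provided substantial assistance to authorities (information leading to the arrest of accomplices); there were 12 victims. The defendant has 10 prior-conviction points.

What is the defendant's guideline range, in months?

Base offense level for forgery: 16.
R1 applies: 16 + 3 = 19.
R2 applies: 19 + 2 = 21.
R3 applies (level before this adjustment is 21 ≥ 15, so +6): 21 + 6 = 27.
R5 does not apply.
R6 applies: 27 − 3 = 24.
R7 does not apply.
Final offense level: 24.
Criminal history: 10 prior points → Category IV (5-16).
Level 24 falls in the 22-24 band.
Grid: Level 22-24 × Category IV = 55-66 months.

55-66 months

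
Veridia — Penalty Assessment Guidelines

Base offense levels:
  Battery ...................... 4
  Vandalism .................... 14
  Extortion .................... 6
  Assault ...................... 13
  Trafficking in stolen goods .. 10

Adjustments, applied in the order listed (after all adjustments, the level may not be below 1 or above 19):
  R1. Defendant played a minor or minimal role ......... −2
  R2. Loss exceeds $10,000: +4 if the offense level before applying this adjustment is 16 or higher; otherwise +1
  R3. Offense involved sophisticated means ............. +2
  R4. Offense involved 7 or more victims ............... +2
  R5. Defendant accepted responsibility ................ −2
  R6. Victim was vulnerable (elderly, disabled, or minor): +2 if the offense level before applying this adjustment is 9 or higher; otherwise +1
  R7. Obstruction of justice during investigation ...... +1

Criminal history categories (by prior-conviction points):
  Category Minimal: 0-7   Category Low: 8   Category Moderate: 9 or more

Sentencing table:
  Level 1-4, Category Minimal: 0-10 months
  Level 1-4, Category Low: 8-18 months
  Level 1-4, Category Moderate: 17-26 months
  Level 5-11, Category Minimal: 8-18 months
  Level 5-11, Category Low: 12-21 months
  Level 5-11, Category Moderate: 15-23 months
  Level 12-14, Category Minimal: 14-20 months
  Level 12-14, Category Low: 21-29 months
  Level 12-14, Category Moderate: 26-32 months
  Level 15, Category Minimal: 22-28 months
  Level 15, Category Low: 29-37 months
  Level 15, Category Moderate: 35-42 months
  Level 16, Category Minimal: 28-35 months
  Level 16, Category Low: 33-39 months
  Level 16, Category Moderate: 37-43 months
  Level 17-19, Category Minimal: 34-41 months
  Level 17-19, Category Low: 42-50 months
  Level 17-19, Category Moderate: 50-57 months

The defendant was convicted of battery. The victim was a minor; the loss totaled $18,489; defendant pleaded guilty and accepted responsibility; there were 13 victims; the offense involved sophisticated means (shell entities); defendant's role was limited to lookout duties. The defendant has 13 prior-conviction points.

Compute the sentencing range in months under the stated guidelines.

15-23 months

Base offense level for battery: 4.
R1 applies: 4 − 2 = 2.
R2 applies (level before this adjustment is 2 < 16, so +1): 2 + 1 = 3.
R3 applies: 3 + 2 = 5.
R4 applies: 5 + 2 = 7.
R5 applies: 7 − 2 = 5.
R6 applies (level before this adjustment is 5 < 9, so +1): 5 + 1 = 6.
R7 does not apply.
Final offense level: 6.
Criminal history: 13 prior points → Category Moderate (9+).
Level 6 falls in the 5-11 band.
Grid: Level 5-11 × Category Moderate = 15-23 months.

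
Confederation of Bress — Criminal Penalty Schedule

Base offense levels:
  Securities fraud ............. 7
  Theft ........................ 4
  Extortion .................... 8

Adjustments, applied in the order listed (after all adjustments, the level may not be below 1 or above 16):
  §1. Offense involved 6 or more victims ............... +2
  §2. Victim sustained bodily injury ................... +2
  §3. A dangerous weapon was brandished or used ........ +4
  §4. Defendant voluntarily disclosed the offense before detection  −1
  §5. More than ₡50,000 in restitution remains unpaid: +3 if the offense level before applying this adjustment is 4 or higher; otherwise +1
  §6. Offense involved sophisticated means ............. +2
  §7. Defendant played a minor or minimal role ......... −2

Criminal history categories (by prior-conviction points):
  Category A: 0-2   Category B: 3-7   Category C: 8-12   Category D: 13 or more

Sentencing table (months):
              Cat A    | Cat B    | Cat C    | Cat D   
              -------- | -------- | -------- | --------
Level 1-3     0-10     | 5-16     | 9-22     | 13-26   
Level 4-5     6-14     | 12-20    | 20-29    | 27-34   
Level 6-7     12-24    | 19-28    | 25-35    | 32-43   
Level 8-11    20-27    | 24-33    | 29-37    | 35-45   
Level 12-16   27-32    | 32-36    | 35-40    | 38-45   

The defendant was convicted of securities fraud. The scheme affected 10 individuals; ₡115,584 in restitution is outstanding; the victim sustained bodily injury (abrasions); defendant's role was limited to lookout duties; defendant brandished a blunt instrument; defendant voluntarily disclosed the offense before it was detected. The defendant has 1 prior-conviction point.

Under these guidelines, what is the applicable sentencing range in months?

Base offense level for securities fraud: 7.
§1 applies: 7 + 2 = 9.
§2 applies: 9 + 2 = 11.
§3 applies: 11 + 4 = 15.
§4 applies: 15 − 1 = 14.
§5 applies (level before this adjustment is 14 ≥ 4, so +3): 14 + 3 = 17.
§6 does not apply.
§7 applies: 17 − 2 = 15.
Final offense level: 15.
Criminal history: 1 prior point → Category A (0-2).
Level 15 falls in the 12-16 band.
Grid: Level 12-16 × Category A = 27-32 months.

27-32 months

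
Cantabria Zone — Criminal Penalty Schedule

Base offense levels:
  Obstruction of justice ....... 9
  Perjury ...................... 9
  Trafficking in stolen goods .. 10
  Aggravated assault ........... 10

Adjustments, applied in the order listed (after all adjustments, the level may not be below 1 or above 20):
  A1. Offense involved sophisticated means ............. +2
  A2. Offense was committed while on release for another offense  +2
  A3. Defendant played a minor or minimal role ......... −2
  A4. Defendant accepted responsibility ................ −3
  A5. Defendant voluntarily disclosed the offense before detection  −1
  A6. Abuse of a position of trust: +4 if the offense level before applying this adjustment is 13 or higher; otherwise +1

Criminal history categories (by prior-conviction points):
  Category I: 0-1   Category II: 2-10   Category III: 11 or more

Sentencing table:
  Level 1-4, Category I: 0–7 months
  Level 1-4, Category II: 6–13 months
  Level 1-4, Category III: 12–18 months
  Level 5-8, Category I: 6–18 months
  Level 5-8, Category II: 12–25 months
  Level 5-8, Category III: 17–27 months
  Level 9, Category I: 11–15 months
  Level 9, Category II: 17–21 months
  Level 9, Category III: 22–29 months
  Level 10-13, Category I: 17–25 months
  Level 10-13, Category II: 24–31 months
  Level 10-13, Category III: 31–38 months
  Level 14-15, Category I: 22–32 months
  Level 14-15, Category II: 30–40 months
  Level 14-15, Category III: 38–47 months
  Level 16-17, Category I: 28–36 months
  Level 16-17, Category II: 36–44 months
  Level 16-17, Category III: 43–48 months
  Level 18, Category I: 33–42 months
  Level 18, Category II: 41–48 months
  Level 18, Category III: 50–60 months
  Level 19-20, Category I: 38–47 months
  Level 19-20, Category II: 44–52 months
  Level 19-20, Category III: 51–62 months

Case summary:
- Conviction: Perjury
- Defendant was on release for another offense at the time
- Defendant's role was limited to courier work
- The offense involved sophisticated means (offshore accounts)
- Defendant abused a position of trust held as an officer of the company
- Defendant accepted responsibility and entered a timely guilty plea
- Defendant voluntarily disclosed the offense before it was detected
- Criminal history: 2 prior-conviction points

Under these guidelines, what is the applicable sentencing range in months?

12-25 months

Base offense level for perjury: 9.
A1 applies: 9 + 2 = 11.
A2 applies: 11 + 2 = 13.
A3 applies: 13 − 2 = 11.
A4 applies: 11 − 3 = 8.
A5 applies: 8 − 1 = 7.
A6 applies (level before this adjustment is 7 < 13, so +1): 7 + 1 = 8.
Final offense level: 8.
Criminal history: 2 prior points → Category II (2-10).
Level 8 falls in the 5-8 band.
Grid: Level 5-8 × Category II = 12-25 months.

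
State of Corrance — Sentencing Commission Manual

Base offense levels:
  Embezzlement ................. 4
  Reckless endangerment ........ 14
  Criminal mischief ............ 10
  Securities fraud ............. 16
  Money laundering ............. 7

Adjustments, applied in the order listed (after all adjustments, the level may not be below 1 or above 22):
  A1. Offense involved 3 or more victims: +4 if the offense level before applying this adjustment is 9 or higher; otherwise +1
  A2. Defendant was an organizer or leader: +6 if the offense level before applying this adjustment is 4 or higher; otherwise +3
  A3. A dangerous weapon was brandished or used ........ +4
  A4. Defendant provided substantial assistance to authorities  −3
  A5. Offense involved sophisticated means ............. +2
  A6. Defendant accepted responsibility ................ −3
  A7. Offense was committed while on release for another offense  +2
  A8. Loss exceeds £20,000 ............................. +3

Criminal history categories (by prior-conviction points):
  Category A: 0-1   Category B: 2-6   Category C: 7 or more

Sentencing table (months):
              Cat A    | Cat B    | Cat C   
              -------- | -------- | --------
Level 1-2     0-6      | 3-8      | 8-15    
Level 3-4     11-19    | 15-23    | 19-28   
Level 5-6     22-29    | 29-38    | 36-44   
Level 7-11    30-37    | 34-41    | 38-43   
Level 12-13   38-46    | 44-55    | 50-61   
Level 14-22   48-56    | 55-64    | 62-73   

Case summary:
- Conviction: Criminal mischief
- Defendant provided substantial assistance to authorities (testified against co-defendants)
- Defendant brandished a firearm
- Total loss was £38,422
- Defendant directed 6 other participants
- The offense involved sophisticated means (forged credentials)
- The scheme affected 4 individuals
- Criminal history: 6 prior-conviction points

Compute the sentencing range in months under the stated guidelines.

55-64 months

Base offense level for criminal mischief: 10.
A1 applies (level before this adjustment is 10 ≥ 9, so +4): 10 + 4 = 14.
A2 applies (level before this adjustment is 14 ≥ 4, so +6): 14 + 6 = 20.
A3 applies: 20 + 4 = 24.
A4 applies: 24 − 3 = 21.
A5 applies: 21 + 2 = 23.
A8 applies: 23 + 3 = 26.
Level 26 exceeds the maximum of 22; capped at 22.
Final offense level: 22.
Criminal history: 6 prior points → Category B (2-6).
Level 22 falls in the 14-22 band.
Grid: Level 14-22 × Category B = 55-64 months.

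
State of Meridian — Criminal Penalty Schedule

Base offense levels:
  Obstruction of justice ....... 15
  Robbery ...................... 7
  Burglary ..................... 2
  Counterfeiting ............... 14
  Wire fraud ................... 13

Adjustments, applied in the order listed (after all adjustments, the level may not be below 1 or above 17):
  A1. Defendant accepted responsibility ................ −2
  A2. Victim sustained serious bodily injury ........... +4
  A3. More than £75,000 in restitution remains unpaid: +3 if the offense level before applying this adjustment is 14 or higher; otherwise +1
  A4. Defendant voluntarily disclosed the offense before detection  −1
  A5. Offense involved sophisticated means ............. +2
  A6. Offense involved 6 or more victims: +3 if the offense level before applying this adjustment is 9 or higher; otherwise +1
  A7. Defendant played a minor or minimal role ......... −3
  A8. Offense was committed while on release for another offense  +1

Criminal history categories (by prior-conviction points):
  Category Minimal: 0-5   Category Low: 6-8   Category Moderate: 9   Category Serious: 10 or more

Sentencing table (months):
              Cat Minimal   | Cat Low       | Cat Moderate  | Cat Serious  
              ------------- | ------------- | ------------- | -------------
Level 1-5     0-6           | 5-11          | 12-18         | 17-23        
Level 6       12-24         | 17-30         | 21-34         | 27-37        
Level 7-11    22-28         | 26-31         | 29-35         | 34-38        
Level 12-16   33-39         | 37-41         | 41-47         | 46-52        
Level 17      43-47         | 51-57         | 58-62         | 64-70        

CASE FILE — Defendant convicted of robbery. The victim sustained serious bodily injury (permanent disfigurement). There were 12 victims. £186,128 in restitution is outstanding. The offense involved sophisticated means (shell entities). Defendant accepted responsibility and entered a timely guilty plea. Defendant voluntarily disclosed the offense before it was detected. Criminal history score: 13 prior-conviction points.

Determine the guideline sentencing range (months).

Base offense level for robbery: 7.
A1 applies: 7 − 2 = 5.
A2 applies: 5 + 4 = 9.
A3 applies (level before this adjustment is 9 < 14, so +1): 9 + 1 = 10.
A4 applies: 10 − 1 = 9.
A5 applies: 9 + 2 = 11.
A6 applies (level before this adjustment is 11 ≥ 9, so +3): 11 + 3 = 14.
A7 does not apply.
A8 does not apply.
Final offense level: 14.
Criminal history: 13 prior points → Category Serious (10+).
Level 14 falls in the 12-16 band.
Grid: Level 12-16 × Category Serious = 46-52 months.

46-52 months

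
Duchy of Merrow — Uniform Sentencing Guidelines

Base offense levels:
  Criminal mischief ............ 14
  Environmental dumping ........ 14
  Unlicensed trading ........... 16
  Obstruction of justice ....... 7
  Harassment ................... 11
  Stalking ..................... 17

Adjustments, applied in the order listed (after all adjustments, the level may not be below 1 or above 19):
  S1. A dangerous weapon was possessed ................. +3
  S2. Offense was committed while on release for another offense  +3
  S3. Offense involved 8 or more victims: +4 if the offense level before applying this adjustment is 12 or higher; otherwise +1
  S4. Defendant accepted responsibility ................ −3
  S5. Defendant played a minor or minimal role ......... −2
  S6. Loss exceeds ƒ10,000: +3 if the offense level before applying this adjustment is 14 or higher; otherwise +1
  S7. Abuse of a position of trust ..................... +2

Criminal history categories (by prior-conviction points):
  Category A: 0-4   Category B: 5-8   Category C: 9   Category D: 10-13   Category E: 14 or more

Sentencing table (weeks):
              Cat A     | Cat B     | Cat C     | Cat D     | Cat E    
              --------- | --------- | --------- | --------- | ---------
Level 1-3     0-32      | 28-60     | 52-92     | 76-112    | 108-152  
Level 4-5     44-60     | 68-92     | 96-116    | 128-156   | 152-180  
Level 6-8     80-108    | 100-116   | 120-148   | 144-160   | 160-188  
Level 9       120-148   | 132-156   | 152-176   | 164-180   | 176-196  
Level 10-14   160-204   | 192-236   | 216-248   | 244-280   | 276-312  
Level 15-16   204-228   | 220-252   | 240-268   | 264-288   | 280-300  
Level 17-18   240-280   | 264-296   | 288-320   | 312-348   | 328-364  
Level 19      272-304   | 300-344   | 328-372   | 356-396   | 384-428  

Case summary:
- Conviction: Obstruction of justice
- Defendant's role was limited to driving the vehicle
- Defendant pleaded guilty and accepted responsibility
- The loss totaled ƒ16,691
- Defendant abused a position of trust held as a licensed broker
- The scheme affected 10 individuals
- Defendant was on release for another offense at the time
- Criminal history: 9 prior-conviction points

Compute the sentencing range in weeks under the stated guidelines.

Base offense level for obstruction of justice: 7.
S2 applies: 7 + 3 = 10.
S3 applies (level before this adjustment is 10 < 12, so +1): 10 + 1 = 11.
S4 applies: 11 − 3 = 8.
S5 applies: 8 − 2 = 6.
S6 applies (level before this adjustment is 6 < 14, so +1): 6 + 1 = 7.
S7 applies: 7 + 2 = 9.
Final offense level: 9.
Criminal history: 9 prior points → Category C (9).
Level 9 falls in the 9 band.
Grid: Level 9 × Category C = 152-176 weeks.

152-176 weeks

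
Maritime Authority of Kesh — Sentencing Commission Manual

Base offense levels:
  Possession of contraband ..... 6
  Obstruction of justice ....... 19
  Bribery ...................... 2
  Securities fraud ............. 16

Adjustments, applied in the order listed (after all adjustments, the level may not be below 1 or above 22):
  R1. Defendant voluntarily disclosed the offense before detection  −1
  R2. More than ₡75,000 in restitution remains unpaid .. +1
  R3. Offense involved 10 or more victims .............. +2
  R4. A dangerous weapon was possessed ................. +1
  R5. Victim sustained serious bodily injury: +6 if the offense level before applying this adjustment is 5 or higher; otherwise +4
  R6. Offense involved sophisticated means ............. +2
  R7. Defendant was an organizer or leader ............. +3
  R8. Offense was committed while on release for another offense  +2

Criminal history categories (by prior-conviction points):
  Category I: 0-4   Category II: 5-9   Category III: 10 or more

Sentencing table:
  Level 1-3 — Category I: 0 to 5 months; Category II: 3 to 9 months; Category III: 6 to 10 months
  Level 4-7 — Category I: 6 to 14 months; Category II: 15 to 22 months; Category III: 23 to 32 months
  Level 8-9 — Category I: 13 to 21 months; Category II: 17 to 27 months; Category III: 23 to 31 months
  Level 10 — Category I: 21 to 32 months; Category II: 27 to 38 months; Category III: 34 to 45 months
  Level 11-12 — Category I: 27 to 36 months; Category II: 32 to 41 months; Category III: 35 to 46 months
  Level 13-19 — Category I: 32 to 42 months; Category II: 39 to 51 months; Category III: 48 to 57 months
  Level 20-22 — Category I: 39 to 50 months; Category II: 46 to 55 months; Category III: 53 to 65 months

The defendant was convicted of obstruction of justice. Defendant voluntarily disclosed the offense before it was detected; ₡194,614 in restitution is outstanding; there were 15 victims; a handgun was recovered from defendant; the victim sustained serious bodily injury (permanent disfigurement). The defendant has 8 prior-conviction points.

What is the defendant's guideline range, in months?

46-55 months

Base offense level for obstruction of justice: 19.
R1 applies: 19 − 1 = 18.
R2 applies: 18 + 1 = 19.
R3 applies: 19 + 2 = 21.
R4 applies: 21 + 1 = 22.
R5 applies (level before this adjustment is 22 ≥ 5, so +6): 22 + 6 = 28.
R6 does not apply.
R7 does not apply.
R8 does not apply.
Level 28 exceeds the maximum of 22; capped at 22.
Final offense level: 22.
Criminal history: 8 prior points → Category II (5-9).
Level 22 falls in the 20-22 band.
Grid: Level 20-22 × Category II = 46-55 months.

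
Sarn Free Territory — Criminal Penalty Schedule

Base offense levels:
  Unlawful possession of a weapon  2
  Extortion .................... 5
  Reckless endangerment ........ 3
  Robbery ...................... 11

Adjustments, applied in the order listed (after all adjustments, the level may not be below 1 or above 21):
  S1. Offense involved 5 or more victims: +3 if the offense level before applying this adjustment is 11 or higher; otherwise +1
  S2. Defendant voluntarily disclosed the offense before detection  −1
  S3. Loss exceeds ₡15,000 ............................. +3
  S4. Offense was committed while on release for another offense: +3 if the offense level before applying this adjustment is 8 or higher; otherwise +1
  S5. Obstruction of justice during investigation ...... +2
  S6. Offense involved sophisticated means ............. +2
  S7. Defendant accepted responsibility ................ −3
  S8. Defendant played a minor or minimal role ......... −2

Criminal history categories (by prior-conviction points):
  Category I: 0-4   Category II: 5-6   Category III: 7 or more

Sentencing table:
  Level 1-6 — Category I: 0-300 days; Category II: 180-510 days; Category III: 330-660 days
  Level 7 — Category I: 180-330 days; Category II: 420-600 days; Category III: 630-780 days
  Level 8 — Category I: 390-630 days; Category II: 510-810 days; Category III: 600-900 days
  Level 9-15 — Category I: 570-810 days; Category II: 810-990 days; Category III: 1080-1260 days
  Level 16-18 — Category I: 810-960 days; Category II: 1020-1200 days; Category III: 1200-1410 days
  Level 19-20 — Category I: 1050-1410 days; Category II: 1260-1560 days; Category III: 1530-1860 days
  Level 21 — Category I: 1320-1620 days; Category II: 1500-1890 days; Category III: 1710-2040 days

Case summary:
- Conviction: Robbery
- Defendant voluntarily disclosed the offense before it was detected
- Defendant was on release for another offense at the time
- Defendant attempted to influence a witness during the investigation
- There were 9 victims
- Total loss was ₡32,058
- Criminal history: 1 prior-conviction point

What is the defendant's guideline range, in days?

Base offense level for robbery: 11.
S1 applies (level before this adjustment is 11 ≥ 11, so +3): 11 + 3 = 14.
S2 applies: 14 − 1 = 13.
S3 applies: 13 + 3 = 16.
S4 applies (level before this adjustment is 16 ≥ 8, so +3): 16 + 3 = 19.
S5 applies: 19 + 2 = 21.
S6 does not apply.
Final offense level: 21.
Criminal history: 1 prior point → Category I (0-4).
Level 21 falls in the 21 band.
Grid: Level 21 × Category I = 1320-1620 days.

1320-1620 days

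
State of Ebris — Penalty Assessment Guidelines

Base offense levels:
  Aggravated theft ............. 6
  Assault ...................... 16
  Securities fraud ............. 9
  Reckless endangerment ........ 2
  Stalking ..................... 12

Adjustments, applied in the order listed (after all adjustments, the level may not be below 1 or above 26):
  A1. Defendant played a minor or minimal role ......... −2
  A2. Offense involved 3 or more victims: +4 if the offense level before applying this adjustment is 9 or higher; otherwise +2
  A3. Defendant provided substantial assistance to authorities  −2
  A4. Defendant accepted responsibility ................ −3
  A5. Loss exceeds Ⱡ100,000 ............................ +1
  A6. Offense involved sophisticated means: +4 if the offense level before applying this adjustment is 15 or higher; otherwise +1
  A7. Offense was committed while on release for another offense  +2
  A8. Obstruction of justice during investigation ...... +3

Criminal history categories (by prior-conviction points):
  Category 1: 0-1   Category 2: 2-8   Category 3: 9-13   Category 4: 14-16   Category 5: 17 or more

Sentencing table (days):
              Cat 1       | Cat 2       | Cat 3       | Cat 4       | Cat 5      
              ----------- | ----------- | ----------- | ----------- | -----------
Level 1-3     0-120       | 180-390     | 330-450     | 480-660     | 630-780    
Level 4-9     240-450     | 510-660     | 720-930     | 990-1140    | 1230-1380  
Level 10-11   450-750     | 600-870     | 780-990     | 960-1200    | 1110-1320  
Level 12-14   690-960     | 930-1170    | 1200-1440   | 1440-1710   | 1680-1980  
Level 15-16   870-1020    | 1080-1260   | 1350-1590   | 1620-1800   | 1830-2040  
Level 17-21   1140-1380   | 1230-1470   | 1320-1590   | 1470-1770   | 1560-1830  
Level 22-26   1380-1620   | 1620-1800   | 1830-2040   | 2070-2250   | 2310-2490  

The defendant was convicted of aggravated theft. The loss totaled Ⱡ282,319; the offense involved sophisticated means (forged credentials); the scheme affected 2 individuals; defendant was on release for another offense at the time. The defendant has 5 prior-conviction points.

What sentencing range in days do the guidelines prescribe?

600-870 days

Base offense level for aggravated theft: 6.
A2 does not apply.
A5 applies: 6 + 1 = 7.
A6 applies (level before this adjustment is 7 < 15, so +1): 7 + 1 = 8.
A7 applies: 8 + 2 = 10.
A8 does not apply.
Final offense level: 10.
Criminal history: 5 prior points → Category 2 (2-8).
Level 10 falls in the 10-11 band.
Grid: Level 10-11 × Category 2 = 600-870 days.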